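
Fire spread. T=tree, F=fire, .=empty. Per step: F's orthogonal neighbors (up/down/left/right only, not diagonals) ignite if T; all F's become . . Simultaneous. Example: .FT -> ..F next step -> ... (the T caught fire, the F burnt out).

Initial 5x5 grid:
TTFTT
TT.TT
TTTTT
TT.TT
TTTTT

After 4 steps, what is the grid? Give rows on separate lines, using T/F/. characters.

Step 1: 2 trees catch fire, 1 burn out
  TF.FT
  TT.TT
  TTTTT
  TT.TT
  TTTTT
Step 2: 4 trees catch fire, 2 burn out
  F...F
  TF.FT
  TTTTT
  TT.TT
  TTTTT
Step 3: 4 trees catch fire, 4 burn out
  .....
  F...F
  TFTFT
  TT.TT
  TTTTT
Step 4: 5 trees catch fire, 4 burn out
  .....
  .....
  F.F.F
  TF.FT
  TTTTT

.....
.....
F.F.F
TF.FT
TTTTT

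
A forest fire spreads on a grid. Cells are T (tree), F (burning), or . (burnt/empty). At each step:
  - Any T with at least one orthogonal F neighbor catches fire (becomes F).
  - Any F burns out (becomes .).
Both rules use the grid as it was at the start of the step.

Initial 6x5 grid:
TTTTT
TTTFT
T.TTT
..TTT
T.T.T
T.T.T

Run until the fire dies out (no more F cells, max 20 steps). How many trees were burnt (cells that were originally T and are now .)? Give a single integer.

Answer: 20

Derivation:
Step 1: +4 fires, +1 burnt (F count now 4)
Step 2: +6 fires, +4 burnt (F count now 6)
Step 3: +4 fires, +6 burnt (F count now 4)
Step 4: +4 fires, +4 burnt (F count now 4)
Step 5: +2 fires, +4 burnt (F count now 2)
Step 6: +0 fires, +2 burnt (F count now 0)
Fire out after step 6
Initially T: 22, now '.': 28
Total burnt (originally-T cells now '.'): 20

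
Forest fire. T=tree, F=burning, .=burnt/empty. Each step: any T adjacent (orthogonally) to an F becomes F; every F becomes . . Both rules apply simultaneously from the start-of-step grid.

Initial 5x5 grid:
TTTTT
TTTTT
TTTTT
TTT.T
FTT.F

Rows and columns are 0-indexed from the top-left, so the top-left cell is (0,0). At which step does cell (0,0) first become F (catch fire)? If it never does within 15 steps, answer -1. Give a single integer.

Step 1: cell (0,0)='T' (+3 fires, +2 burnt)
Step 2: cell (0,0)='T' (+4 fires, +3 burnt)
Step 3: cell (0,0)='T' (+5 fires, +4 burnt)
Step 4: cell (0,0)='F' (+5 fires, +5 burnt)
  -> target ignites at step 4
Step 5: cell (0,0)='.' (+3 fires, +5 burnt)
Step 6: cell (0,0)='.' (+1 fires, +3 burnt)
Step 7: cell (0,0)='.' (+0 fires, +1 burnt)
  fire out at step 7

4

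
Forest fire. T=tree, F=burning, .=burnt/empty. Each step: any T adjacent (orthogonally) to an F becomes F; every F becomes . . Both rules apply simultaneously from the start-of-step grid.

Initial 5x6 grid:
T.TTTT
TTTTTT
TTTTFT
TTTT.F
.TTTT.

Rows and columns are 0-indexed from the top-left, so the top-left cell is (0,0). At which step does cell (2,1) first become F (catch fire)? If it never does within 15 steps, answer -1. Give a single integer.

Step 1: cell (2,1)='T' (+3 fires, +2 burnt)
Step 2: cell (2,1)='T' (+5 fires, +3 burnt)
Step 3: cell (2,1)='F' (+6 fires, +5 burnt)
  -> target ignites at step 3
Step 4: cell (2,1)='.' (+6 fires, +6 burnt)
Step 5: cell (2,1)='.' (+3 fires, +6 burnt)
Step 6: cell (2,1)='.' (+1 fires, +3 burnt)
Step 7: cell (2,1)='.' (+0 fires, +1 burnt)
  fire out at step 7

3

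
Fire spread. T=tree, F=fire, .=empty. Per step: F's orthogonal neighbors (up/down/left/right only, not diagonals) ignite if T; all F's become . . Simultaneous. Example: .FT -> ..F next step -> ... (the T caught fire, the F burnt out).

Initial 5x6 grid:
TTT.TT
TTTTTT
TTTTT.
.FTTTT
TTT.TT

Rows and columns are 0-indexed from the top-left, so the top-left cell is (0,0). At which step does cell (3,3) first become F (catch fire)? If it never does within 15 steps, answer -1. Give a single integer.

Step 1: cell (3,3)='T' (+3 fires, +1 burnt)
Step 2: cell (3,3)='F' (+6 fires, +3 burnt)
  -> target ignites at step 2
Step 3: cell (3,3)='.' (+5 fires, +6 burnt)
Step 4: cell (3,3)='.' (+6 fires, +5 burnt)
Step 5: cell (3,3)='.' (+2 fires, +6 burnt)
Step 6: cell (3,3)='.' (+2 fires, +2 burnt)
Step 7: cell (3,3)='.' (+1 fires, +2 burnt)
Step 8: cell (3,3)='.' (+0 fires, +1 burnt)
  fire out at step 8

2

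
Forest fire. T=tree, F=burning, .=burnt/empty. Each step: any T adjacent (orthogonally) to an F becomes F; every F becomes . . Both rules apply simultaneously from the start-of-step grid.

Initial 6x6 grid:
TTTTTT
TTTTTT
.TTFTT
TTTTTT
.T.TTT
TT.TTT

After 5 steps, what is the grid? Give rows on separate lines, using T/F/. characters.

Step 1: 4 trees catch fire, 1 burn out
  TTTTTT
  TTTFTT
  .TF.FT
  TTTFTT
  .T.TTT
  TT.TTT
Step 2: 8 trees catch fire, 4 burn out
  TTTFTT
  TTF.FT
  .F...F
  TTF.FT
  .T.FTT
  TT.TTT
Step 3: 8 trees catch fire, 8 burn out
  TTF.FT
  TF...F
  ......
  TF...F
  .T..FT
  TT.FTT
Step 4: 7 trees catch fire, 8 burn out
  TF...F
  F.....
  ......
  F.....
  .F...F
  TT..FT
Step 5: 3 trees catch fire, 7 burn out
  F.....
  ......
  ......
  ......
  ......
  TF...F

F.....
......
......
......
......
TF...F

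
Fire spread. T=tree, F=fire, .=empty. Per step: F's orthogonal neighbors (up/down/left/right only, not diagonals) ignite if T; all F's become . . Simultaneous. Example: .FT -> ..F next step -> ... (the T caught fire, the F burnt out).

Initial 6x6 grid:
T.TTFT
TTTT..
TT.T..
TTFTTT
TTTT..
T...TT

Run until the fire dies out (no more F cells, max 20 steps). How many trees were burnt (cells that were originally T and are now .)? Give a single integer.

Step 1: +5 fires, +2 burnt (F count now 5)
Step 2: +8 fires, +5 burnt (F count now 8)
Step 3: +5 fires, +8 burnt (F count now 5)
Step 4: +2 fires, +5 burnt (F count now 2)
Step 5: +1 fires, +2 burnt (F count now 1)
Step 6: +0 fires, +1 burnt (F count now 0)
Fire out after step 6
Initially T: 23, now '.': 34
Total burnt (originally-T cells now '.'): 21

Answer: 21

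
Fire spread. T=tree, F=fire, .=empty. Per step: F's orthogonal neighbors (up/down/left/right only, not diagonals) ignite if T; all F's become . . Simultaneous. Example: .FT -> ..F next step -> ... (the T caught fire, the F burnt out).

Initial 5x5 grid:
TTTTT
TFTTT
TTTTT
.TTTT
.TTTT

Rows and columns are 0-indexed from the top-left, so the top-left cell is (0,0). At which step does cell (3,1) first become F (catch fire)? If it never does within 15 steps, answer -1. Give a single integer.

Step 1: cell (3,1)='T' (+4 fires, +1 burnt)
Step 2: cell (3,1)='F' (+6 fires, +4 burnt)
  -> target ignites at step 2
Step 3: cell (3,1)='.' (+5 fires, +6 burnt)
Step 4: cell (3,1)='.' (+4 fires, +5 burnt)
Step 5: cell (3,1)='.' (+2 fires, +4 burnt)
Step 6: cell (3,1)='.' (+1 fires, +2 burnt)
Step 7: cell (3,1)='.' (+0 fires, +1 burnt)
  fire out at step 7

2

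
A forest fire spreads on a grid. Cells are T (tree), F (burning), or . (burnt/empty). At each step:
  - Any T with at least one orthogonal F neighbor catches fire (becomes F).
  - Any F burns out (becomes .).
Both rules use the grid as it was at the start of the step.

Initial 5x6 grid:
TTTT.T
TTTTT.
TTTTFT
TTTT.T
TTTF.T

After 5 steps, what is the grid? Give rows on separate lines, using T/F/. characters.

Step 1: 5 trees catch fire, 2 burn out
  TTTT.T
  TTTTF.
  TTTF.F
  TTTF.T
  TTF..T
Step 2: 5 trees catch fire, 5 burn out
  TTTT.T
  TTTF..
  TTF...
  TTF..F
  TF...T
Step 3: 6 trees catch fire, 5 burn out
  TTTF.T
  TTF...
  TF....
  TF....
  F....F
Step 4: 4 trees catch fire, 6 burn out
  TTF..T
  TF....
  F.....
  F.....
  ......
Step 5: 2 trees catch fire, 4 burn out
  TF...T
  F.....
  ......
  ......
  ......

TF...T
F.....
......
......
......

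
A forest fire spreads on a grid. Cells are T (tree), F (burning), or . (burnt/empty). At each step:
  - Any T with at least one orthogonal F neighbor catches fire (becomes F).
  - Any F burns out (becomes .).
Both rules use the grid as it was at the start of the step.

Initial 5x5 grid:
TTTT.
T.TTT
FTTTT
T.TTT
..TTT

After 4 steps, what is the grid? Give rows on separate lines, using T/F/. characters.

Step 1: 3 trees catch fire, 1 burn out
  TTTT.
  F.TTT
  .FTTT
  F.TTT
  ..TTT
Step 2: 2 trees catch fire, 3 burn out
  FTTT.
  ..TTT
  ..FTT
  ..TTT
  ..TTT
Step 3: 4 trees catch fire, 2 burn out
  .FTT.
  ..FTT
  ...FT
  ..FTT
  ..TTT
Step 4: 5 trees catch fire, 4 burn out
  ..FT.
  ...FT
  ....F
  ...FT
  ..FTT

..FT.
...FT
....F
...FT
..FTT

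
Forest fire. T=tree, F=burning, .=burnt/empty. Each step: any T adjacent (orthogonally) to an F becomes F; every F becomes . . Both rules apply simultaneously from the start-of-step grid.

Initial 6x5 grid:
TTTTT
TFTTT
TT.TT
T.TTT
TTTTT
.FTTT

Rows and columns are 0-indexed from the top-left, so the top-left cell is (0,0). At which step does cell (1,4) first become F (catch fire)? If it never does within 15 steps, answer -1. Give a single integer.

Step 1: cell (1,4)='T' (+6 fires, +2 burnt)
Step 2: cell (1,4)='T' (+7 fires, +6 burnt)
Step 3: cell (1,4)='F' (+7 fires, +7 burnt)
  -> target ignites at step 3
Step 4: cell (1,4)='.' (+4 fires, +7 burnt)
Step 5: cell (1,4)='.' (+1 fires, +4 burnt)
Step 6: cell (1,4)='.' (+0 fires, +1 burnt)
  fire out at step 6

3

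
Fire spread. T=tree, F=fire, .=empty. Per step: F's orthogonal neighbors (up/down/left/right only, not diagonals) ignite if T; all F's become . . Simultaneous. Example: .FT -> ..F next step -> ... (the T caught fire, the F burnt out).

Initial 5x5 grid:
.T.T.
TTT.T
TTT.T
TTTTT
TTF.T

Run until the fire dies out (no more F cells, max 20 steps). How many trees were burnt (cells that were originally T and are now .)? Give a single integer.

Answer: 17

Derivation:
Step 1: +2 fires, +1 burnt (F count now 2)
Step 2: +4 fires, +2 burnt (F count now 4)
Step 3: +4 fires, +4 burnt (F count now 4)
Step 4: +4 fires, +4 burnt (F count now 4)
Step 5: +3 fires, +4 burnt (F count now 3)
Step 6: +0 fires, +3 burnt (F count now 0)
Fire out after step 6
Initially T: 18, now '.': 24
Total burnt (originally-T cells now '.'): 17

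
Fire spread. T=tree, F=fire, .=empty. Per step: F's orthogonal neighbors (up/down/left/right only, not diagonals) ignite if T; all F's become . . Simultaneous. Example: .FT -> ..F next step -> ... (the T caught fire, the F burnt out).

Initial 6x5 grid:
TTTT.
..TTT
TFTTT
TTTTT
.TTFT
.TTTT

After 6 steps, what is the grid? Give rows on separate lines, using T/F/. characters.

Step 1: 7 trees catch fire, 2 burn out
  TTTT.
  ..TTT
  F.FTT
  TFTFT
  .TF.F
  .TTFT
Step 2: 8 trees catch fire, 7 burn out
  TTTT.
  ..FTT
  ...FT
  F.F.F
  .F...
  .TF.F
Step 3: 4 trees catch fire, 8 burn out
  TTFT.
  ...FT
  ....F
  .....
  .....
  .F...
Step 4: 3 trees catch fire, 4 burn out
  TF.F.
  ....F
  .....
  .....
  .....
  .....
Step 5: 1 trees catch fire, 3 burn out
  F....
  .....
  .....
  .....
  .....
  .....
Step 6: 0 trees catch fire, 1 burn out
  .....
  .....
  .....
  .....
  .....
  .....

.....
.....
.....
.....
.....
.....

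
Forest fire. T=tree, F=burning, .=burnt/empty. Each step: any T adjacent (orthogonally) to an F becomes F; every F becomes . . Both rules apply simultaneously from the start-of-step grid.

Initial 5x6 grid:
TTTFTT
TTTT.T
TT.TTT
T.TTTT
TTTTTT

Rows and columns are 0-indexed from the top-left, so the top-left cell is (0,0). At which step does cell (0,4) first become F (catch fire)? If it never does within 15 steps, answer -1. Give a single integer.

Step 1: cell (0,4)='F' (+3 fires, +1 burnt)
  -> target ignites at step 1
Step 2: cell (0,4)='.' (+4 fires, +3 burnt)
Step 3: cell (0,4)='.' (+5 fires, +4 burnt)
Step 4: cell (0,4)='.' (+6 fires, +5 burnt)
Step 5: cell (0,4)='.' (+4 fires, +6 burnt)
Step 6: cell (0,4)='.' (+3 fires, +4 burnt)
Step 7: cell (0,4)='.' (+1 fires, +3 burnt)
Step 8: cell (0,4)='.' (+0 fires, +1 burnt)
  fire out at step 8

1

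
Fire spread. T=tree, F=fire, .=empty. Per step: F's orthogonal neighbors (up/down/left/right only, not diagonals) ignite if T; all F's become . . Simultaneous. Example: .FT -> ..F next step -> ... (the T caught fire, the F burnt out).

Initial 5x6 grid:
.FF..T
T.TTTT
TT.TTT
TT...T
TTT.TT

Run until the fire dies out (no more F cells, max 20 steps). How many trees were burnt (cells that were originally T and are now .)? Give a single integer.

Step 1: +1 fires, +2 burnt (F count now 1)
Step 2: +1 fires, +1 burnt (F count now 1)
Step 3: +2 fires, +1 burnt (F count now 2)
Step 4: +2 fires, +2 burnt (F count now 2)
Step 5: +2 fires, +2 burnt (F count now 2)
Step 6: +1 fires, +2 burnt (F count now 1)
Step 7: +1 fires, +1 burnt (F count now 1)
Step 8: +1 fires, +1 burnt (F count now 1)
Step 9: +0 fires, +1 burnt (F count now 0)
Fire out after step 9
Initially T: 19, now '.': 22
Total burnt (originally-T cells now '.'): 11

Answer: 11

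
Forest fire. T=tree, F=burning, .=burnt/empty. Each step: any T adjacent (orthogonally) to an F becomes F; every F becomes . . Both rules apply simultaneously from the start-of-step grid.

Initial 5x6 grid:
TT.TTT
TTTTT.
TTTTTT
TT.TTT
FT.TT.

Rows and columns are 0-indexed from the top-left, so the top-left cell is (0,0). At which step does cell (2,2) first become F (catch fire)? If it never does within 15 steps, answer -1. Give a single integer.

Step 1: cell (2,2)='T' (+2 fires, +1 burnt)
Step 2: cell (2,2)='T' (+2 fires, +2 burnt)
Step 3: cell (2,2)='T' (+2 fires, +2 burnt)
Step 4: cell (2,2)='F' (+3 fires, +2 burnt)
  -> target ignites at step 4
Step 5: cell (2,2)='.' (+3 fires, +3 burnt)
Step 6: cell (2,2)='.' (+3 fires, +3 burnt)
Step 7: cell (2,2)='.' (+5 fires, +3 burnt)
Step 8: cell (2,2)='.' (+3 fires, +5 burnt)
Step 9: cell (2,2)='.' (+1 fires, +3 burnt)
Step 10: cell (2,2)='.' (+0 fires, +1 burnt)
  fire out at step 10

4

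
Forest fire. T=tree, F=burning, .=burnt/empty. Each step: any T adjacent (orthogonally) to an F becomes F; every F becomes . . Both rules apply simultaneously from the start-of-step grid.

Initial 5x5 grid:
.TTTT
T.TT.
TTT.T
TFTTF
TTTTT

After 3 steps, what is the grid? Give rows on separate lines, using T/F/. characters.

Step 1: 7 trees catch fire, 2 burn out
  .TTTT
  T.TT.
  TFT.F
  F.FF.
  TFTTF
Step 2: 5 trees catch fire, 7 burn out
  .TTTT
  T.TT.
  F.F..
  .....
  F.FF.
Step 3: 2 trees catch fire, 5 burn out
  .TTTT
  F.FT.
  .....
  .....
  .....

.TTTT
F.FT.
.....
.....
.....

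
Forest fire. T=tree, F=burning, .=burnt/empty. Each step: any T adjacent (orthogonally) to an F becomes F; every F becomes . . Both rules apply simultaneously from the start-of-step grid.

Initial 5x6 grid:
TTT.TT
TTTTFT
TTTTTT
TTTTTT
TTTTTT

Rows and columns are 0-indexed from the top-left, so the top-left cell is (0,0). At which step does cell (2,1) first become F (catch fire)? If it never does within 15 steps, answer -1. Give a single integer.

Step 1: cell (2,1)='T' (+4 fires, +1 burnt)
Step 2: cell (2,1)='T' (+5 fires, +4 burnt)
Step 3: cell (2,1)='T' (+6 fires, +5 burnt)
Step 4: cell (2,1)='F' (+6 fires, +6 burnt)
  -> target ignites at step 4
Step 5: cell (2,1)='.' (+4 fires, +6 burnt)
Step 6: cell (2,1)='.' (+2 fires, +4 burnt)
Step 7: cell (2,1)='.' (+1 fires, +2 burnt)
Step 8: cell (2,1)='.' (+0 fires, +1 burnt)
  fire out at step 8

4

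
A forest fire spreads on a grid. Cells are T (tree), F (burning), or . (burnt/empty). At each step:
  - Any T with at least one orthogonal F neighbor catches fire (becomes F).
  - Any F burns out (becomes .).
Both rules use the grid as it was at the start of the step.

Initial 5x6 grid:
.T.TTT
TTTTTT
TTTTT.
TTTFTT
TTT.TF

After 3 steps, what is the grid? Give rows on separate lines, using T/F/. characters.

Step 1: 5 trees catch fire, 2 burn out
  .T.TTT
  TTTTTT
  TTTFT.
  TTF.FF
  TTT.F.
Step 2: 5 trees catch fire, 5 burn out
  .T.TTT
  TTTFTT
  TTF.F.
  TF....
  TTF...
Step 3: 6 trees catch fire, 5 burn out
  .T.FTT
  TTF.FT
  TF....
  F.....
  TF....

.T.FTT
TTF.FT
TF....
F.....
TF....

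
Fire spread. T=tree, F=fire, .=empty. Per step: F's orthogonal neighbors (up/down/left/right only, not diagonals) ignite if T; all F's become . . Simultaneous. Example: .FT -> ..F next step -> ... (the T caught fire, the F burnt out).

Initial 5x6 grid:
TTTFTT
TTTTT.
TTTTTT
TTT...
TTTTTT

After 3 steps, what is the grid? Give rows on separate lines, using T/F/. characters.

Step 1: 3 trees catch fire, 1 burn out
  TTF.FT
  TTTFT.
  TTTTTT
  TTT...
  TTTTTT
Step 2: 5 trees catch fire, 3 burn out
  TF...F
  TTF.F.
  TTTFTT
  TTT...
  TTTTTT
Step 3: 4 trees catch fire, 5 burn out
  F.....
  TF....
  TTF.FT
  TTT...
  TTTTTT

F.....
TF....
TTF.FT
TTT...
TTTTTT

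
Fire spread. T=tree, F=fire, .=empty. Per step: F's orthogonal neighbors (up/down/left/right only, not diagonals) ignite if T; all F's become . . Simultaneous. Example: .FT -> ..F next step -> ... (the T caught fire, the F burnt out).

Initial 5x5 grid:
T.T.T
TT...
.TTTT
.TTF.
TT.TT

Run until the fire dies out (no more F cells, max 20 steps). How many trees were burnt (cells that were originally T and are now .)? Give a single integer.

Step 1: +3 fires, +1 burnt (F count now 3)
Step 2: +4 fires, +3 burnt (F count now 4)
Step 3: +2 fires, +4 burnt (F count now 2)
Step 4: +2 fires, +2 burnt (F count now 2)
Step 5: +1 fires, +2 burnt (F count now 1)
Step 6: +1 fires, +1 burnt (F count now 1)
Step 7: +0 fires, +1 burnt (F count now 0)
Fire out after step 7
Initially T: 15, now '.': 23
Total burnt (originally-T cells now '.'): 13

Answer: 13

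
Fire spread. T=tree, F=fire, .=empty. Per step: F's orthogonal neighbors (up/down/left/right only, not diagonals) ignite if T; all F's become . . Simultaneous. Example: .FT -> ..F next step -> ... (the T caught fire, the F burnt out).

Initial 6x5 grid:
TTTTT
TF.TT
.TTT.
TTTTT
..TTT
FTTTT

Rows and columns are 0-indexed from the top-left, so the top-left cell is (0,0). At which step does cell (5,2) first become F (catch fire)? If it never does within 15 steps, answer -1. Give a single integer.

Step 1: cell (5,2)='T' (+4 fires, +2 burnt)
Step 2: cell (5,2)='F' (+5 fires, +4 burnt)
  -> target ignites at step 2
Step 3: cell (5,2)='.' (+6 fires, +5 burnt)
Step 4: cell (5,2)='.' (+5 fires, +6 burnt)
Step 5: cell (5,2)='.' (+3 fires, +5 burnt)
Step 6: cell (5,2)='.' (+0 fires, +3 burnt)
  fire out at step 6

2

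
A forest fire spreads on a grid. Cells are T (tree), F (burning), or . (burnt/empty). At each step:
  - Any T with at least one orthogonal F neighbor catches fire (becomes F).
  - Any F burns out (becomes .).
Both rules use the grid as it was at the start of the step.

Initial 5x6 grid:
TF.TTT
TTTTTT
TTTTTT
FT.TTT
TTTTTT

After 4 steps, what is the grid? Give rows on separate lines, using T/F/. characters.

Step 1: 5 trees catch fire, 2 burn out
  F..TTT
  TFTTTT
  FTTTTT
  .F.TTT
  FTTTTT
Step 2: 4 trees catch fire, 5 burn out
  ...TTT
  F.FTTT
  .FTTTT
  ...TTT
  .FTTTT
Step 3: 3 trees catch fire, 4 burn out
  ...TTT
  ...FTT
  ..FTTT
  ...TTT
  ..FTTT
Step 4: 4 trees catch fire, 3 burn out
  ...FTT
  ....FT
  ...FTT
  ...TTT
  ...FTT

...FTT
....FT
...FTT
...TTT
...FTT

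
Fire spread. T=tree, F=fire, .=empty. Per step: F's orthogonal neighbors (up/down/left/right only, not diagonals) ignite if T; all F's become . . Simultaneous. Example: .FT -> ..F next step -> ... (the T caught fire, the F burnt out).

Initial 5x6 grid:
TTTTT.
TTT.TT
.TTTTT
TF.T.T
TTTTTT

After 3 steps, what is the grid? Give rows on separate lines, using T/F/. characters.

Step 1: 3 trees catch fire, 1 burn out
  TTTTT.
  TTT.TT
  .FTTTT
  F..T.T
  TFTTTT
Step 2: 4 trees catch fire, 3 burn out
  TTTTT.
  TFT.TT
  ..FTTT
  ...T.T
  F.FTTT
Step 3: 5 trees catch fire, 4 burn out
  TFTTT.
  F.F.TT
  ...FTT
  ...T.T
  ...FTT

TFTTT.
F.F.TT
...FTT
...T.T
...FTT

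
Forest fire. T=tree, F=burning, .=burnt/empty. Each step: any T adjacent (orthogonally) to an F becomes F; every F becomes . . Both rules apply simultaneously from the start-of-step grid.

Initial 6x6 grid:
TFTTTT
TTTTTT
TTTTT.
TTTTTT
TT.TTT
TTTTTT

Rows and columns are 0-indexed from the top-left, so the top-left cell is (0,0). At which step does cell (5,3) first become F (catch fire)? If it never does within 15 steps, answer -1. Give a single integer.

Step 1: cell (5,3)='T' (+3 fires, +1 burnt)
Step 2: cell (5,3)='T' (+4 fires, +3 burnt)
Step 3: cell (5,3)='T' (+5 fires, +4 burnt)
Step 4: cell (5,3)='T' (+6 fires, +5 burnt)
Step 5: cell (5,3)='T' (+5 fires, +6 burnt)
Step 6: cell (5,3)='T' (+4 fires, +5 burnt)
Step 7: cell (5,3)='F' (+3 fires, +4 burnt)
  -> target ignites at step 7
Step 8: cell (5,3)='.' (+2 fires, +3 burnt)
Step 9: cell (5,3)='.' (+1 fires, +2 burnt)
Step 10: cell (5,3)='.' (+0 fires, +1 burnt)
  fire out at step 10

7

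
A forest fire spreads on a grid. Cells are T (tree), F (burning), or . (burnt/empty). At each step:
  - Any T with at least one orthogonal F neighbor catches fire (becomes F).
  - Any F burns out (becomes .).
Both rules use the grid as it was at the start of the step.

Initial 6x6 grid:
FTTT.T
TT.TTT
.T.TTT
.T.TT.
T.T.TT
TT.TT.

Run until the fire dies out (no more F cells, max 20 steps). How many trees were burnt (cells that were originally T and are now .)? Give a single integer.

Step 1: +2 fires, +1 burnt (F count now 2)
Step 2: +2 fires, +2 burnt (F count now 2)
Step 3: +2 fires, +2 burnt (F count now 2)
Step 4: +2 fires, +2 burnt (F count now 2)
Step 5: +2 fires, +2 burnt (F count now 2)
Step 6: +3 fires, +2 burnt (F count now 3)
Step 7: +3 fires, +3 burnt (F count now 3)
Step 8: +1 fires, +3 burnt (F count now 1)
Step 9: +2 fires, +1 burnt (F count now 2)
Step 10: +1 fires, +2 burnt (F count now 1)
Step 11: +0 fires, +1 burnt (F count now 0)
Fire out after step 11
Initially T: 24, now '.': 32
Total burnt (originally-T cells now '.'): 20

Answer: 20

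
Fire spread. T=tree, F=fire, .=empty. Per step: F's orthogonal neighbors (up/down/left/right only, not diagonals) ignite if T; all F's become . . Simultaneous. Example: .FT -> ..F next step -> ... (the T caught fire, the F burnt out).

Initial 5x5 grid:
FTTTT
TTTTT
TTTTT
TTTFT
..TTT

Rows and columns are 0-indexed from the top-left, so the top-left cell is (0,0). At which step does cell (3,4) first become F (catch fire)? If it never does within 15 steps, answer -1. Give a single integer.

Step 1: cell (3,4)='F' (+6 fires, +2 burnt)
  -> target ignites at step 1
Step 2: cell (3,4)='.' (+9 fires, +6 burnt)
Step 3: cell (3,4)='.' (+5 fires, +9 burnt)
Step 4: cell (3,4)='.' (+1 fires, +5 burnt)
Step 5: cell (3,4)='.' (+0 fires, +1 burnt)
  fire out at step 5

1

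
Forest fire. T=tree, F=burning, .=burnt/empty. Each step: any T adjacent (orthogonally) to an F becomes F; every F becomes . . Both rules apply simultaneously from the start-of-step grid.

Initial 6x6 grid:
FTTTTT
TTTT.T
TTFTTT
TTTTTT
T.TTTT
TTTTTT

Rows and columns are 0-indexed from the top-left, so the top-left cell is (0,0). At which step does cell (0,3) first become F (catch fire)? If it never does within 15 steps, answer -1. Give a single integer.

Step 1: cell (0,3)='T' (+6 fires, +2 burnt)
Step 2: cell (0,3)='T' (+8 fires, +6 burnt)
Step 3: cell (0,3)='F' (+6 fires, +8 burnt)
  -> target ignites at step 3
Step 4: cell (0,3)='.' (+7 fires, +6 burnt)
Step 5: cell (0,3)='.' (+4 fires, +7 burnt)
Step 6: cell (0,3)='.' (+1 fires, +4 burnt)
Step 7: cell (0,3)='.' (+0 fires, +1 burnt)
  fire out at step 7

3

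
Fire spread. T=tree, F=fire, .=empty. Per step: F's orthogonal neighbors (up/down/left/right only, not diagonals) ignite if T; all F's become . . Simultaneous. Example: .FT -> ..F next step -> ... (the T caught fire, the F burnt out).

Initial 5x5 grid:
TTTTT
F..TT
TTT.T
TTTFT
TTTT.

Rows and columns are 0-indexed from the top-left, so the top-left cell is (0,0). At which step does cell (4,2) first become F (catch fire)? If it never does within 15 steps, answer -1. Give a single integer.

Step 1: cell (4,2)='T' (+5 fires, +2 burnt)
Step 2: cell (4,2)='F' (+7 fires, +5 burnt)
  -> target ignites at step 2
Step 3: cell (4,2)='.' (+4 fires, +7 burnt)
Step 4: cell (4,2)='.' (+3 fires, +4 burnt)
Step 5: cell (4,2)='.' (+0 fires, +3 burnt)
  fire out at step 5

2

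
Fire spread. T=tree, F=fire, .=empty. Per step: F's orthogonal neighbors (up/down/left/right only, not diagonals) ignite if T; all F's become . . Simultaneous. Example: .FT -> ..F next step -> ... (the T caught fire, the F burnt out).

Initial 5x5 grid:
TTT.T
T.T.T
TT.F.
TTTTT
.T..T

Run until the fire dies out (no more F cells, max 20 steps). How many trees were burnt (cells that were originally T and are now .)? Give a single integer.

Answer: 14

Derivation:
Step 1: +1 fires, +1 burnt (F count now 1)
Step 2: +2 fires, +1 burnt (F count now 2)
Step 3: +2 fires, +2 burnt (F count now 2)
Step 4: +3 fires, +2 burnt (F count now 3)
Step 5: +1 fires, +3 burnt (F count now 1)
Step 6: +1 fires, +1 burnt (F count now 1)
Step 7: +1 fires, +1 burnt (F count now 1)
Step 8: +1 fires, +1 burnt (F count now 1)
Step 9: +1 fires, +1 burnt (F count now 1)
Step 10: +1 fires, +1 burnt (F count now 1)
Step 11: +0 fires, +1 burnt (F count now 0)
Fire out after step 11
Initially T: 16, now '.': 23
Total burnt (originally-T cells now '.'): 14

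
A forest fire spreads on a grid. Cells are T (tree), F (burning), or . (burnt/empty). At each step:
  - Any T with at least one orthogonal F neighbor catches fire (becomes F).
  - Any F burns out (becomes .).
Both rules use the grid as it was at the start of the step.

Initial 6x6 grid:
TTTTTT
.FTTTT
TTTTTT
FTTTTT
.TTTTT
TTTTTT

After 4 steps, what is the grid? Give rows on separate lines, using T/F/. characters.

Step 1: 5 trees catch fire, 2 burn out
  TFTTTT
  ..FTTT
  FFTTTT
  .FTTTT
  .TTTTT
  TTTTTT
Step 2: 6 trees catch fire, 5 burn out
  F.FTTT
  ...FTT
  ..FTTT
  ..FTTT
  .FTTTT
  TTTTTT
Step 3: 6 trees catch fire, 6 burn out
  ...FTT
  ....FT
  ...FTT
  ...FTT
  ..FTTT
  TFTTTT
Step 4: 7 trees catch fire, 6 burn out
  ....FT
  .....F
  ....FT
  ....FT
  ...FTT
  F.FTTT

....FT
.....F
....FT
....FT
...FTT
F.FTTT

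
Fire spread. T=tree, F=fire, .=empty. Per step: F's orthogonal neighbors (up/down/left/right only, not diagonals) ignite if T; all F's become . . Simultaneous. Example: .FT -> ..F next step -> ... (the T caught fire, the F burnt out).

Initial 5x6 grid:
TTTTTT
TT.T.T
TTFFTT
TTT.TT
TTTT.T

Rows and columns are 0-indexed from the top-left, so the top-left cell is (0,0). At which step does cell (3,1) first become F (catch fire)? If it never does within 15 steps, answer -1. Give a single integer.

Step 1: cell (3,1)='T' (+4 fires, +2 burnt)
Step 2: cell (3,1)='F' (+7 fires, +4 burnt)
  -> target ignites at step 2
Step 3: cell (3,1)='.' (+9 fires, +7 burnt)
Step 4: cell (3,1)='.' (+4 fires, +9 burnt)
Step 5: cell (3,1)='.' (+0 fires, +4 burnt)
  fire out at step 5

2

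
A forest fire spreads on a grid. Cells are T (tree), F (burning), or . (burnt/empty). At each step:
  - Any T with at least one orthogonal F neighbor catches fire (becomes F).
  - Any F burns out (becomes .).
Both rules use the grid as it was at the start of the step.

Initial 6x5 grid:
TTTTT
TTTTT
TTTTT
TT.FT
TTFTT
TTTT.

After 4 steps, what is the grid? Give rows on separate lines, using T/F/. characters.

Step 1: 5 trees catch fire, 2 burn out
  TTTTT
  TTTTT
  TTTFT
  TT..F
  TF.FT
  TTFT.
Step 2: 8 trees catch fire, 5 burn out
  TTTTT
  TTTFT
  TTF.F
  TF...
  F...F
  TF.F.
Step 3: 6 trees catch fire, 8 burn out
  TTTFT
  TTF.F
  TF...
  F....
  .....
  F....
Step 4: 4 trees catch fire, 6 burn out
  TTF.F
  TF...
  F....
  .....
  .....
  .....

TTF.F
TF...
F....
.....
.....
.....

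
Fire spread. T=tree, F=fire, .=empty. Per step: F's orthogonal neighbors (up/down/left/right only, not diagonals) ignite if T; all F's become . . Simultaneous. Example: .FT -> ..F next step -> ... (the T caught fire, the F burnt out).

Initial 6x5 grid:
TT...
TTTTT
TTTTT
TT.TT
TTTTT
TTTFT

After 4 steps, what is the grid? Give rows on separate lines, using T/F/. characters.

Step 1: 3 trees catch fire, 1 burn out
  TT...
  TTTTT
  TTTTT
  TT.TT
  TTTFT
  TTF.F
Step 2: 4 trees catch fire, 3 burn out
  TT...
  TTTTT
  TTTTT
  TT.FT
  TTF.F
  TF...
Step 3: 4 trees catch fire, 4 burn out
  TT...
  TTTTT
  TTTFT
  TT..F
  TF...
  F....
Step 4: 5 trees catch fire, 4 burn out
  TT...
  TTTFT
  TTF.F
  TF...
  F....
  .....

TT...
TTTFT
TTF.F
TF...
F....
.....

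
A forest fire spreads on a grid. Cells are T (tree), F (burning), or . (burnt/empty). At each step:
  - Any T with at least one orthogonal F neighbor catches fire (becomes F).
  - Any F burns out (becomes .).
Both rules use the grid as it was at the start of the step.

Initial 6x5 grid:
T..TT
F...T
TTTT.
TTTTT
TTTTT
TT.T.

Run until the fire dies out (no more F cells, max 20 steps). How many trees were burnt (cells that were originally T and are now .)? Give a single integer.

Step 1: +2 fires, +1 burnt (F count now 2)
Step 2: +2 fires, +2 burnt (F count now 2)
Step 3: +3 fires, +2 burnt (F count now 3)
Step 4: +4 fires, +3 burnt (F count now 4)
Step 5: +3 fires, +4 burnt (F count now 3)
Step 6: +2 fires, +3 burnt (F count now 2)
Step 7: +2 fires, +2 burnt (F count now 2)
Step 8: +0 fires, +2 burnt (F count now 0)
Fire out after step 8
Initially T: 21, now '.': 27
Total burnt (originally-T cells now '.'): 18

Answer: 18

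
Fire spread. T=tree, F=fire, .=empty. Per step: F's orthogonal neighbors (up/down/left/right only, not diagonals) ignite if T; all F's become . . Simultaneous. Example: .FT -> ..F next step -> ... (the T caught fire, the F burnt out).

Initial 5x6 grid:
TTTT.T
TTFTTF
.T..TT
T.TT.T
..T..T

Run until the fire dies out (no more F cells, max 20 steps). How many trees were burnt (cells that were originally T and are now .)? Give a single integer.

Answer: 14

Derivation:
Step 1: +6 fires, +2 burnt (F count now 6)
Step 2: +6 fires, +6 burnt (F count now 6)
Step 3: +2 fires, +6 burnt (F count now 2)
Step 4: +0 fires, +2 burnt (F count now 0)
Fire out after step 4
Initially T: 18, now '.': 26
Total burnt (originally-T cells now '.'): 14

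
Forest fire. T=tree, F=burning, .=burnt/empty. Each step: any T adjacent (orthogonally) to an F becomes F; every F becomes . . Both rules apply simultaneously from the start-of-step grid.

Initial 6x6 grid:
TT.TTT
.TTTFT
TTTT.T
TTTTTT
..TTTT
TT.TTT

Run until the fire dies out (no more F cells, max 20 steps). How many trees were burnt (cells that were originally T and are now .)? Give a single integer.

Answer: 27

Derivation:
Step 1: +3 fires, +1 burnt (F count now 3)
Step 2: +5 fires, +3 burnt (F count now 5)
Step 3: +4 fires, +5 burnt (F count now 4)
Step 4: +6 fires, +4 burnt (F count now 6)
Step 5: +7 fires, +6 burnt (F count now 7)
Step 6: +2 fires, +7 burnt (F count now 2)
Step 7: +0 fires, +2 burnt (F count now 0)
Fire out after step 7
Initially T: 29, now '.': 34
Total burnt (originally-T cells now '.'): 27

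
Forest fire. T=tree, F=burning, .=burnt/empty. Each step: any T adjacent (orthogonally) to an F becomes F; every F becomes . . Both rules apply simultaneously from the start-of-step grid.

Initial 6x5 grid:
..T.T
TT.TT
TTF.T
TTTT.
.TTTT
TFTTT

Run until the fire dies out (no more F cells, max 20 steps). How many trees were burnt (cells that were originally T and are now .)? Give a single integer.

Answer: 16

Derivation:
Step 1: +5 fires, +2 burnt (F count now 5)
Step 2: +6 fires, +5 burnt (F count now 6)
Step 3: +4 fires, +6 burnt (F count now 4)
Step 4: +1 fires, +4 burnt (F count now 1)
Step 5: +0 fires, +1 burnt (F count now 0)
Fire out after step 5
Initially T: 21, now '.': 25
Total burnt (originally-T cells now '.'): 16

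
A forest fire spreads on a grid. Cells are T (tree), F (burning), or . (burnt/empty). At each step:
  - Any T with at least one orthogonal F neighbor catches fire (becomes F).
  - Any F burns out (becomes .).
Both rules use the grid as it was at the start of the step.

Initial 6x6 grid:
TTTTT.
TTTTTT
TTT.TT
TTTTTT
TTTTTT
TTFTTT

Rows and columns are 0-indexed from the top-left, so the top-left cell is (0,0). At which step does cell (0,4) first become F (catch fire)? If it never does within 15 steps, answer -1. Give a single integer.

Step 1: cell (0,4)='T' (+3 fires, +1 burnt)
Step 2: cell (0,4)='T' (+5 fires, +3 burnt)
Step 3: cell (0,4)='T' (+6 fires, +5 burnt)
Step 4: cell (0,4)='T' (+5 fires, +6 burnt)
Step 5: cell (0,4)='T' (+6 fires, +5 burnt)
Step 6: cell (0,4)='T' (+5 fires, +6 burnt)
Step 7: cell (0,4)='F' (+3 fires, +5 burnt)
  -> target ignites at step 7
Step 8: cell (0,4)='.' (+0 fires, +3 burnt)
  fire out at step 8

7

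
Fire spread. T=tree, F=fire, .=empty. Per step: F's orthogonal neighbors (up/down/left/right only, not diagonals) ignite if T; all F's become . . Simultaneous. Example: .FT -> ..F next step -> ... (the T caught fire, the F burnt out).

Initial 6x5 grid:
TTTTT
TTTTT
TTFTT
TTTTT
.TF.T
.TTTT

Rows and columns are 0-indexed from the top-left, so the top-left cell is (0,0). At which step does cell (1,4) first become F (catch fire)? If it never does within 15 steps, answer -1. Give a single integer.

Step 1: cell (1,4)='T' (+6 fires, +2 burnt)
Step 2: cell (1,4)='T' (+9 fires, +6 burnt)
Step 3: cell (1,4)='F' (+7 fires, +9 burnt)
  -> target ignites at step 3
Step 4: cell (1,4)='.' (+3 fires, +7 burnt)
Step 5: cell (1,4)='.' (+0 fires, +3 burnt)
  fire out at step 5

3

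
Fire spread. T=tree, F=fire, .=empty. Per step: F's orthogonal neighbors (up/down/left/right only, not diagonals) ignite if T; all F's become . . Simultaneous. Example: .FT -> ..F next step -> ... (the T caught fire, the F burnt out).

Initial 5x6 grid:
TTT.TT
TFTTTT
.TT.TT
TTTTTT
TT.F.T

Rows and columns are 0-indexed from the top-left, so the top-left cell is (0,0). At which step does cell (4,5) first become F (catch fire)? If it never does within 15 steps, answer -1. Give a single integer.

Step 1: cell (4,5)='T' (+5 fires, +2 burnt)
Step 2: cell (4,5)='T' (+7 fires, +5 burnt)
Step 3: cell (4,5)='T' (+5 fires, +7 burnt)
Step 4: cell (4,5)='F' (+5 fires, +5 burnt)
  -> target ignites at step 4
Step 5: cell (4,5)='.' (+1 fires, +5 burnt)
Step 6: cell (4,5)='.' (+0 fires, +1 burnt)
  fire out at step 6

4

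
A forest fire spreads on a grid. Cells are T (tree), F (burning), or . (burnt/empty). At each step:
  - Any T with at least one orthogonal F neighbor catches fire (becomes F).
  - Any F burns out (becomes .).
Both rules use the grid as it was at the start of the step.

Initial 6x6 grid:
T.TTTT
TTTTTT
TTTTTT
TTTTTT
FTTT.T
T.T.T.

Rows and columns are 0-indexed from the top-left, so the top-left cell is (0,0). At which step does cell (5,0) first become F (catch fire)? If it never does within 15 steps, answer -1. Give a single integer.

Step 1: cell (5,0)='F' (+3 fires, +1 burnt)
  -> target ignites at step 1
Step 2: cell (5,0)='.' (+3 fires, +3 burnt)
Step 3: cell (5,0)='.' (+5 fires, +3 burnt)
Step 4: cell (5,0)='.' (+4 fires, +5 burnt)
Step 5: cell (5,0)='.' (+3 fires, +4 burnt)
Step 6: cell (5,0)='.' (+4 fires, +3 burnt)
Step 7: cell (5,0)='.' (+4 fires, +4 burnt)
Step 8: cell (5,0)='.' (+2 fires, +4 burnt)
Step 9: cell (5,0)='.' (+1 fires, +2 burnt)
Step 10: cell (5,0)='.' (+0 fires, +1 burnt)
  fire out at step 10

1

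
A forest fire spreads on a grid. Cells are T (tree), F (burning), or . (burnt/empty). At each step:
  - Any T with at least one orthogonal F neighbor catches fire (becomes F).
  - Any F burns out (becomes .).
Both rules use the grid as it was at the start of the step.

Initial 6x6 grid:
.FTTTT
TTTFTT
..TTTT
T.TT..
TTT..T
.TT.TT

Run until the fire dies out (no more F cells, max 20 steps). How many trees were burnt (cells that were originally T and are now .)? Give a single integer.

Step 1: +6 fires, +2 burnt (F count now 6)
Step 2: +6 fires, +6 burnt (F count now 6)
Step 3: +3 fires, +6 burnt (F count now 3)
Step 4: +1 fires, +3 burnt (F count now 1)
Step 5: +2 fires, +1 burnt (F count now 2)
Step 6: +2 fires, +2 burnt (F count now 2)
Step 7: +1 fires, +2 burnt (F count now 1)
Step 8: +0 fires, +1 burnt (F count now 0)
Fire out after step 8
Initially T: 24, now '.': 33
Total burnt (originally-T cells now '.'): 21

Answer: 21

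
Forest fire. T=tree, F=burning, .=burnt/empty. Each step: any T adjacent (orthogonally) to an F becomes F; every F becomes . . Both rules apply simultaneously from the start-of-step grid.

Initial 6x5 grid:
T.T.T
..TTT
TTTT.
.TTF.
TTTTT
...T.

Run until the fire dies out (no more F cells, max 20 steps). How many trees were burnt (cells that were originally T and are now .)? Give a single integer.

Step 1: +3 fires, +1 burnt (F count now 3)
Step 2: +6 fires, +3 burnt (F count now 6)
Step 3: +4 fires, +6 burnt (F count now 4)
Step 4: +4 fires, +4 burnt (F count now 4)
Step 5: +0 fires, +4 burnt (F count now 0)
Fire out after step 5
Initially T: 18, now '.': 29
Total burnt (originally-T cells now '.'): 17

Answer: 17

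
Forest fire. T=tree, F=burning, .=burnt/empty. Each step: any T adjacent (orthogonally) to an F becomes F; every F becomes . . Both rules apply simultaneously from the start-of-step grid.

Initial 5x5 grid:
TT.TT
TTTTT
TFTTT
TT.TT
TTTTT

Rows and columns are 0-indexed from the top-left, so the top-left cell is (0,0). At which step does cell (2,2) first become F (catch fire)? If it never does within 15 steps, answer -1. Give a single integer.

Step 1: cell (2,2)='F' (+4 fires, +1 burnt)
  -> target ignites at step 1
Step 2: cell (2,2)='.' (+6 fires, +4 burnt)
Step 3: cell (2,2)='.' (+6 fires, +6 burnt)
Step 4: cell (2,2)='.' (+4 fires, +6 burnt)
Step 5: cell (2,2)='.' (+2 fires, +4 burnt)
Step 6: cell (2,2)='.' (+0 fires, +2 burnt)
  fire out at step 6

1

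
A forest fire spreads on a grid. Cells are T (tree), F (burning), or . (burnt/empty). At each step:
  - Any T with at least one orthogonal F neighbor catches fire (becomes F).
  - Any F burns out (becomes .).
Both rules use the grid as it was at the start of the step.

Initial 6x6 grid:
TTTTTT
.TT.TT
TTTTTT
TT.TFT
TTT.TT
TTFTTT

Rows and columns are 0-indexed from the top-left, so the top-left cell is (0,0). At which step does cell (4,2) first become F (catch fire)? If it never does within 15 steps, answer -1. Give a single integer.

Step 1: cell (4,2)='F' (+7 fires, +2 burnt)
  -> target ignites at step 1
Step 2: cell (4,2)='.' (+7 fires, +7 burnt)
Step 3: cell (4,2)='.' (+6 fires, +7 burnt)
Step 4: cell (4,2)='.' (+5 fires, +6 burnt)
Step 5: cell (4,2)='.' (+3 fires, +5 burnt)
Step 6: cell (4,2)='.' (+1 fires, +3 burnt)
Step 7: cell (4,2)='.' (+1 fires, +1 burnt)
Step 8: cell (4,2)='.' (+0 fires, +1 burnt)
  fire out at step 8

1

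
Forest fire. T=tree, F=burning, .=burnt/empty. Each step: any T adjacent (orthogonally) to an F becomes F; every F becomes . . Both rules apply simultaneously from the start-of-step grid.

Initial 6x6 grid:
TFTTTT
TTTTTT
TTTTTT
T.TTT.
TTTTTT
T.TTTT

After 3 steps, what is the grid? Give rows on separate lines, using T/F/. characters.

Step 1: 3 trees catch fire, 1 burn out
  F.FTTT
  TFTTTT
  TTTTTT
  T.TTT.
  TTTTTT
  T.TTTT
Step 2: 4 trees catch fire, 3 burn out
  ...FTT
  F.FTTT
  TFTTTT
  T.TTT.
  TTTTTT
  T.TTTT
Step 3: 4 trees catch fire, 4 burn out
  ....FT
  ...FTT
  F.FTTT
  T.TTT.
  TTTTTT
  T.TTTT

....FT
...FTT
F.FTTT
T.TTT.
TTTTTT
T.TTTT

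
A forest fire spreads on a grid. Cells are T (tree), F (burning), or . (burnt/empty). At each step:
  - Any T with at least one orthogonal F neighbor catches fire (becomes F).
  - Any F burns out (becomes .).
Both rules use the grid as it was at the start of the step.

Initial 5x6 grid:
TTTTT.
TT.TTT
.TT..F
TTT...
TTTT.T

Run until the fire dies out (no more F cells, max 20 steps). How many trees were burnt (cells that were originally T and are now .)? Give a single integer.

Step 1: +1 fires, +1 burnt (F count now 1)
Step 2: +1 fires, +1 burnt (F count now 1)
Step 3: +2 fires, +1 burnt (F count now 2)
Step 4: +1 fires, +2 burnt (F count now 1)
Step 5: +1 fires, +1 burnt (F count now 1)
Step 6: +1 fires, +1 burnt (F count now 1)
Step 7: +2 fires, +1 burnt (F count now 2)
Step 8: +2 fires, +2 burnt (F count now 2)
Step 9: +2 fires, +2 burnt (F count now 2)
Step 10: +3 fires, +2 burnt (F count now 3)
Step 11: +2 fires, +3 burnt (F count now 2)
Step 12: +1 fires, +2 burnt (F count now 1)
Step 13: +0 fires, +1 burnt (F count now 0)
Fire out after step 13
Initially T: 20, now '.': 29
Total burnt (originally-T cells now '.'): 19

Answer: 19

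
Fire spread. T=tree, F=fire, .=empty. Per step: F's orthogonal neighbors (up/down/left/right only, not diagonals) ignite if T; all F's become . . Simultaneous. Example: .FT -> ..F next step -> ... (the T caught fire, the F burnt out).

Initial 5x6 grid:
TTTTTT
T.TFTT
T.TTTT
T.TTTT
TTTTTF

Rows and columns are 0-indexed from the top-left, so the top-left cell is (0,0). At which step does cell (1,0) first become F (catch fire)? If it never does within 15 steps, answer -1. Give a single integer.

Step 1: cell (1,0)='T' (+6 fires, +2 burnt)
Step 2: cell (1,0)='T' (+9 fires, +6 burnt)
Step 3: cell (1,0)='T' (+4 fires, +9 burnt)
Step 4: cell (1,0)='T' (+2 fires, +4 burnt)
Step 5: cell (1,0)='F' (+2 fires, +2 burnt)
  -> target ignites at step 5
Step 6: cell (1,0)='.' (+2 fires, +2 burnt)
Step 7: cell (1,0)='.' (+0 fires, +2 burnt)
  fire out at step 7

5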